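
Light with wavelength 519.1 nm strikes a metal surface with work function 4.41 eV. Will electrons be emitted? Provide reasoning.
No

For photoemission, the photon energy must exceed the work function.

Photon energy: E = hc/λ = 2.3884 eV
Work function: φ = 4.41 eV

Since E_photon (2.3884 eV) < φ (4.41 eV), photoemission will NOT occur.
The threshold wavelength is λ₀ = hc/φ = 281.1 nm.
Since 519.1 nm > 281.1 nm, the photons lack sufficient energy.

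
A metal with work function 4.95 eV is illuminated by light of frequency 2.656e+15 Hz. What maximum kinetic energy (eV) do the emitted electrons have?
6.0343 eV

Using Einstein's photoelectric equation: KE_max = hf - φ

First, calculate the photon energy:
E_photon = hf = (6.626×10⁻³⁴ J·s)(2.656e+15 Hz)
E_photon = 10.9843 eV

Then, the maximum kinetic energy:
KE_max = E_photon - φ = 10.9843 eV - 4.95 eV = 6.0343 eV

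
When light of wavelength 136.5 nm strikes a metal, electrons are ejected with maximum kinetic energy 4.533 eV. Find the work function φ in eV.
4.55 eV

From Einstein's photoelectric equation: KE_max = hf - φ = hc/λ - φ

Rearranging for φ:
φ = hc/λ - KE_max

Calculate photon energy:
E_photon = hc/λ = 9.0831 eV

Therefore:
φ = 9.0831 - 4.533 = 4.55 eV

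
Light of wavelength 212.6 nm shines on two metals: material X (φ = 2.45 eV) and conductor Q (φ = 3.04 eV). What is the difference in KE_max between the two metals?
0.5900 eV

Using KE_max = hc/λ - φ for each metal:

Photon energy: E = hc/λ = 5.8318 eV

For material X (φ₁ = 2.45 eV):
KE₁ = E - φ₁ = 5.8318 - 2.45 = 3.3818 eV

For conductor Q (φ₂ = 3.04 eV):
KE₂ = E - φ₂ = 5.8318 - 3.04 = 2.7918 eV

Difference:
ΔKE = KE₁ - KE₂ = 3.3818 - 2.7918 = 0.5900 eV

Note: The difference equals the difference in work functions: 3.04 - 2.45 = 0.59 eV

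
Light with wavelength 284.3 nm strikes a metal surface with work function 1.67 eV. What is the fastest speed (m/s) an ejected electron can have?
9.7294e+05 m/s

First, find the maximum kinetic energy:
E_photon = hc/λ = 4.3610 eV
KE_max = E_photon - φ = 4.3610 - 1.67 = 2.6910 eV

Convert to Joules: KE_max = 2.6910 × 1.602×10⁻¹⁹ J = 4.3115e-19 J

Then use KE = ½mv² to find velocity:
v = √(2·KE/m) = √(2 × 4.3115e-19 J / 9.109e-31 kg)
v = 9.7294e+05 m/s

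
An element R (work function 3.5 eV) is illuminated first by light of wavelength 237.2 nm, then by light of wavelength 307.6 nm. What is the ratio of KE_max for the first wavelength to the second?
3.2542

Using Einstein's equation: KE_max = hc/λ - φ

For λ₁ = 237.2 nm:
E₁ = hc/λ₁ = 5.2270 eV
KE₁ = E₁ - φ = 5.2270 - 3.5 = 1.7270 eV

For λ₂ = 307.6 nm:
E₂ = hc/λ₂ = 4.0307 eV
KE₂ = E₂ - φ = 4.0307 - 3.5 = 0.5307 eV

Ratio: KE₁/KE₂ = 1.7270/0.5307 = 3.2542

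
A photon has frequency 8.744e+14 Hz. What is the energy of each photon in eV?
3.6162 eV

Using E = hf:

E = hf = (6.626×10⁻³⁴ J·s)(8.744e+14 Hz)
E = 3.6162 eV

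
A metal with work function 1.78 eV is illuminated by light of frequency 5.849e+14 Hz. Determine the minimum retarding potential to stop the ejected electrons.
0.6390 V

The stopping potential V_s satisfies: eV_s = KE_max

First, find KE_max using Einstein's equation:
E_photon = hf = (6.626×10⁻³⁴ J·s)(5.849e+14 Hz) = 2.4190 eV
KE_max = E_photon - φ = 2.4190 - 1.78 = 0.6390 eV

Since eV_s = KE_max:
V_s = KE_max/e = 0.6390 V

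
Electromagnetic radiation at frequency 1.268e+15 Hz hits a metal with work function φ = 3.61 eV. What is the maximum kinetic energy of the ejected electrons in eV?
1.6340 eV

Using Einstein's photoelectric equation: KE_max = hf - φ

First, calculate the photon energy:
E_photon = hf = (6.626×10⁻³⁴ J·s)(1.268e+15 Hz)
E_photon = 5.2440 eV

Then, the maximum kinetic energy:
KE_max = E_photon - φ = 5.2440 eV - 3.61 eV = 1.6340 eV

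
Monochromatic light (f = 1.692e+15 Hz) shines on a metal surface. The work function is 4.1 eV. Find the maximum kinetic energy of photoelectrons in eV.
2.8975 eV

Using Einstein's photoelectric equation: KE_max = hf - φ

First, calculate the photon energy:
E_photon = hf = (6.626×10⁻³⁴ J·s)(1.692e+15 Hz)
E_photon = 6.9975 eV

Then, the maximum kinetic energy:
KE_max = E_photon - φ = 6.9975 eV - 4.1 eV = 2.8975 eV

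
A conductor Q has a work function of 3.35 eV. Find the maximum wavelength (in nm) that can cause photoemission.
370.10 nm

The threshold wavelength is when the photon energy equals the work function:
hc/λ₀ = φ

Solving for λ₀:
λ₀ = hc/φ = (6.626×10⁻³⁴ J·s)(3×10⁸ m/s) / (3.35 eV × 1.602×10⁻¹⁹ J/eV)
λ₀ = 370.10 nm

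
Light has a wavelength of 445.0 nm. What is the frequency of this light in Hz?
6.7369e+14 Hz

Using the wave equation: c = fλ

Solving for frequency:
f = c/λ = (3×10⁸ m/s) / (445.0×10⁻⁹ m)
f = 6.7369e+14 Hz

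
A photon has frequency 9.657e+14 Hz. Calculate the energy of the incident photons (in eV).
3.9938 eV

Using E = hf:

E = hf = (6.626×10⁻³⁴ J·s)(9.657e+14 Hz)
E = 3.9938 eV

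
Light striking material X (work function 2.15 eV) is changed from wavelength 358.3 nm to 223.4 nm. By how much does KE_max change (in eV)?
2.0895 eV

Using Einstein's equation: KE_max = hc/λ - φ

For λ₁ = 358.3 nm:
KE₁ = hc/λ₁ - φ = 3.4603 - 2.15 = 1.3103 eV

For λ₂ = 223.4 nm:
KE₂ = hc/λ₂ - φ = 5.5499 - 2.15 = 3.3999 eV

Change in KE:
ΔKE = KE₂ - KE₁ = 3.3999 - 1.3103 = 2.0895 eV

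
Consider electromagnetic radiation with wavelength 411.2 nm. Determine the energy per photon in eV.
3.0152 eV

Using E = hf = hc/λ:

E = hc/λ = (6.626×10⁻³⁴ J·s)(3×10⁸ m/s) / (411.2×10⁻⁹ m)
E = 3.0152 eV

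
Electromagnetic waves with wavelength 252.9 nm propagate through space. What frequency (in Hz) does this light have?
1.1854e+15 Hz

Using the wave equation: c = fλ

Solving for frequency:
f = c/λ = (3×10⁸ m/s) / (252.9×10⁻⁹ m)
f = 1.1854e+15 Hz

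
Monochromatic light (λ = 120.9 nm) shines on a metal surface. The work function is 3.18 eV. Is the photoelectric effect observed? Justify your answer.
Yes

For photoemission, the photon energy must exceed the work function.

Photon energy: E = hc/λ = 10.2551 eV
Work function: φ = 3.18 eV

Since E_photon (10.2551 eV) > φ (3.18 eV), photoemission WILL occur.
The threshold wavelength is λ₀ = hc/φ = 389.9 nm.
Since 120.9 nm < 389.9 nm, the light has sufficient energy.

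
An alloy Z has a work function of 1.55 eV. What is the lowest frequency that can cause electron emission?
3.7479e+14 Hz

The threshold frequency is when the photon energy equals the work function:
hf₀ = φ

Solving for f₀:
f₀ = φ/h = (1.55 eV × 1.602×10⁻¹⁹ J/eV) / (6.626×10⁻³⁴ J·s)
f₀ = 3.7479e+14 Hz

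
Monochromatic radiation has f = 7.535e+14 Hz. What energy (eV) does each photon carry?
3.1162 eV

Using E = hf:

E = hf = (6.626×10⁻³⁴ J·s)(7.535e+14 Hz)
E = 3.1162 eV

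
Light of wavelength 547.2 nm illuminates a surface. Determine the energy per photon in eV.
2.2658 eV

Using E = hf = hc/λ:

E = hc/λ = (6.626×10⁻³⁴ J·s)(3×10⁸ m/s) / (547.2×10⁻⁹ m)
E = 2.2658 eV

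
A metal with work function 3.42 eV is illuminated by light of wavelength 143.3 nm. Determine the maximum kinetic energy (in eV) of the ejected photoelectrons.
5.2321 eV

Using Einstein's photoelectric equation: KE_max = hf - φ = hc/λ - φ

First, calculate the photon energy:
E_photon = hc/λ = (6.626×10⁻³⁴ J·s)(3×10⁸ m/s) / (143.3×10⁻⁹ m)
E_photon = 8.6521 eV

Then, the maximum kinetic energy:
KE_max = E_photon - φ = 8.6521 eV - 3.42 eV = 5.2321 eV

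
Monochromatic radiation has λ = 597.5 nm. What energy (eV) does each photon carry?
2.0750 eV

Using E = hf = hc/λ:

E = hc/λ = (6.626×10⁻³⁴ J·s)(3×10⁸ m/s) / (597.5×10⁻⁹ m)
E = 2.0750 eV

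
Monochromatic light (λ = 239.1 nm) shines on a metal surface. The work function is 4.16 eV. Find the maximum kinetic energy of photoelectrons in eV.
1.0255 eV

Using Einstein's photoelectric equation: KE_max = hf - φ = hc/λ - φ

First, calculate the photon energy:
E_photon = hc/λ = (6.626×10⁻³⁴ J·s)(3×10⁸ m/s) / (239.1×10⁻⁹ m)
E_photon = 5.1855 eV

Then, the maximum kinetic energy:
KE_max = E_photon - φ = 5.1855 eV - 4.16 eV = 1.0255 eV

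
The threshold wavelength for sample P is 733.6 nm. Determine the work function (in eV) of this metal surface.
1.69 eV

At the threshold wavelength, photon energy equals work function:
φ = hc/λ₀

Calculating:
φ = (6.626×10⁻³⁴ J·s)(3×10⁸ m/s) / (733.6×10⁻⁹ m)
φ = 1.69 eV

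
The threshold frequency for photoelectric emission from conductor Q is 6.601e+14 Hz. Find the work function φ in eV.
2.73 eV

At the threshold frequency, photon energy equals work function:
φ = hf₀

Calculating:
φ = (6.626×10⁻³⁴ J·s)(6.601e+14 Hz)
φ = 2.73 eV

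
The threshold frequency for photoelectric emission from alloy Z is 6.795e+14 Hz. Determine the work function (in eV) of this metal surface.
2.81 eV

At the threshold frequency, photon energy equals work function:
φ = hf₀

Calculating:
φ = (6.626×10⁻³⁴ J·s)(6.795e+14 Hz)
φ = 2.81 eV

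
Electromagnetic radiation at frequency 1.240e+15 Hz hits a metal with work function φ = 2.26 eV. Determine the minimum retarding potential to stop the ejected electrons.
2.8682 V

The stopping potential V_s satisfies: eV_s = KE_max

First, find KE_max using Einstein's equation:
E_photon = hf = (6.626×10⁻³⁴ J·s)(1.240e+15 Hz) = 5.1282 eV
KE_max = E_photon - φ = 5.1282 - 2.26 = 2.8682 eV

Since eV_s = KE_max:
V_s = KE_max/e = 2.8682 V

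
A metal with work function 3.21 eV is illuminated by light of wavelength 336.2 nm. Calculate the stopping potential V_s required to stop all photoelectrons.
0.4778 V

The stopping potential V_s satisfies: eV_s = KE_max

First, find KE_max using Einstein's equation:
E_photon = hc/λ = 3.6878 eV
KE_max = E_photon - φ = 3.6878 - 3.21 = 0.4778 eV

Since eV_s = KE_max:
V_s = KE_max/e = 0.4778 V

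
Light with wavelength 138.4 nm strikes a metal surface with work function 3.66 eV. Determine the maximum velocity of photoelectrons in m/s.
1.3652e+06 m/s

First, find the maximum kinetic energy:
E_photon = hc/λ = 8.9584 eV
KE_max = E_photon - φ = 8.9584 - 3.66 = 5.2984 eV

Convert to Joules: KE_max = 5.2984 × 1.602×10⁻¹⁹ J = 8.4890e-19 J

Then use KE = ½mv² to find velocity:
v = √(2·KE/m) = √(2 × 8.4890e-19 J / 9.109e-31 kg)
v = 1.3652e+06 m/s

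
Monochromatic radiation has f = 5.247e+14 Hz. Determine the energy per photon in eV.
2.1700 eV

Using E = hf:

E = hf = (6.626×10⁻³⁴ J·s)(5.247e+14 Hz)
E = 2.1700 eV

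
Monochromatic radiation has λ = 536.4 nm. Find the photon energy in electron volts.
2.3114 eV

Using E = hf = hc/λ:

E = hc/λ = (6.626×10⁻³⁴ J·s)(3×10⁸ m/s) / (536.4×10⁻⁹ m)
E = 2.3114 eV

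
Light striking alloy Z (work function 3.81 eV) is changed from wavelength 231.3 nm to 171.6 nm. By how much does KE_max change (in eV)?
1.8649 eV

Using Einstein's equation: KE_max = hc/λ - φ

For λ₁ = 231.3 nm:
KE₁ = hc/λ₁ - φ = 5.3603 - 3.81 = 1.5503 eV

For λ₂ = 171.6 nm:
KE₂ = hc/λ₂ - φ = 7.2252 - 3.81 = 3.4152 eV

Change in KE:
ΔKE = KE₂ - KE₁ = 3.4152 - 1.5503 = 1.8649 eV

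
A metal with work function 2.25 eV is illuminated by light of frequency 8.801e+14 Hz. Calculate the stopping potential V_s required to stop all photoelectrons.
1.3898 V

The stopping potential V_s satisfies: eV_s = KE_max

First, find KE_max using Einstein's equation:
E_photon = hf = (6.626×10⁻³⁴ J·s)(8.801e+14 Hz) = 3.6398 eV
KE_max = E_photon - φ = 3.6398 - 2.25 = 1.3898 eV

Since eV_s = KE_max:
V_s = KE_max/e = 1.3898 V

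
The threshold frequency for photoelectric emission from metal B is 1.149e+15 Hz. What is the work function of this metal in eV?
4.75 eV

At the threshold frequency, photon energy equals work function:
φ = hf₀

Calculating:
φ = (6.626×10⁻³⁴ J·s)(1.149e+15 Hz)
φ = 4.75 eV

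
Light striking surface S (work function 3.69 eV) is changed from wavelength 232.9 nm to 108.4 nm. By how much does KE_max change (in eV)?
6.1142 eV

Using Einstein's equation: KE_max = hc/λ - φ

For λ₁ = 232.9 nm:
KE₁ = hc/λ₁ - φ = 5.3235 - 3.69 = 1.6335 eV

For λ₂ = 108.4 nm:
KE₂ = hc/λ₂ - φ = 11.4377 - 3.69 = 7.7477 eV

Change in KE:
ΔKE = KE₂ - KE₁ = 7.7477 - 1.6335 = 6.1142 eV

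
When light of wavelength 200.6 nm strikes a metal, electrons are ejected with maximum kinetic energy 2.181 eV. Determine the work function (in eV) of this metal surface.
4.00 eV

From Einstein's photoelectric equation: KE_max = hf - φ = hc/λ - φ

Rearranging for φ:
φ = hc/λ - KE_max

Calculate photon energy:
E_photon = hc/λ = 6.1807 eV

Therefore:
φ = 6.1807 - 2.181 = 4.00 eV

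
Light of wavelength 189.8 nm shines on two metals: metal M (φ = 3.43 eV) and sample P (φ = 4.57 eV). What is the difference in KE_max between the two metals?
1.1400 eV

Using KE_max = hc/λ - φ for each metal:

Photon energy: E = hc/λ = 6.5324 eV

For metal M (φ₁ = 3.43 eV):
KE₁ = E - φ₁ = 6.5324 - 3.43 = 3.1024 eV

For sample P (φ₂ = 4.57 eV):
KE₂ = E - φ₂ = 6.5324 - 4.57 = 1.9624 eV

Difference:
ΔKE = KE₁ - KE₂ = 3.1024 - 1.9624 = 1.1400 eV

Note: The difference equals the difference in work functions: 4.57 - 3.43 = 1.14 eV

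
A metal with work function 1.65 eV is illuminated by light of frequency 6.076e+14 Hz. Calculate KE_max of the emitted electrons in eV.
0.8628 eV

Using Einstein's photoelectric equation: KE_max = hf - φ

First, calculate the photon energy:
E_photon = hf = (6.626×10⁻³⁴ J·s)(6.076e+14 Hz)
E_photon = 2.5128 eV

Then, the maximum kinetic energy:
KE_max = E_photon - φ = 2.5128 eV - 1.65 eV = 0.8628 eV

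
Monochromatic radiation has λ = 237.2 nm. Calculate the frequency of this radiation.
1.2639e+15 Hz

Using the wave equation: c = fλ

Solving for frequency:
f = c/λ = (3×10⁸ m/s) / (237.2×10⁻⁹ m)
f = 1.2639e+15 Hz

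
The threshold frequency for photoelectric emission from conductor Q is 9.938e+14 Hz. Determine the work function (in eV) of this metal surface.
4.11 eV

At the threshold frequency, photon energy equals work function:
φ = hf₀

Calculating:
φ = (6.626×10⁻³⁴ J·s)(9.938e+14 Hz)
φ = 4.11 eV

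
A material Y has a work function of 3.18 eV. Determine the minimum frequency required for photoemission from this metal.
7.6892e+14 Hz

The threshold frequency is when the photon energy equals the work function:
hf₀ = φ

Solving for f₀:
f₀ = φ/h = (3.18 eV × 1.602×10⁻¹⁹ J/eV) / (6.626×10⁻³⁴ J·s)
f₀ = 7.6892e+14 Hz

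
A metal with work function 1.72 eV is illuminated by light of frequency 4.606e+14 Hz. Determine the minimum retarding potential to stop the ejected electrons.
0.1849 V

The stopping potential V_s satisfies: eV_s = KE_max

First, find KE_max using Einstein's equation:
E_photon = hf = (6.626×10⁻³⁴ J·s)(4.606e+14 Hz) = 1.9049 eV
KE_max = E_photon - φ = 1.9049 - 1.72 = 0.1849 eV

Since eV_s = KE_max:
V_s = KE_max/e = 0.1849 V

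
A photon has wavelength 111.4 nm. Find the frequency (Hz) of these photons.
2.6911e+15 Hz

Using the wave equation: c = fλ

Solving for frequency:
f = c/λ = (3×10⁸ m/s) / (111.4×10⁻⁹ m)
f = 2.6911e+15 Hz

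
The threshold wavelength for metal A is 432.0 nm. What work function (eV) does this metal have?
2.87 eV

At the threshold wavelength, photon energy equals work function:
φ = hc/λ₀

Calculating:
φ = (6.626×10⁻³⁴ J·s)(3×10⁸ m/s) / (432.0×10⁻⁹ m)
φ = 2.87 eV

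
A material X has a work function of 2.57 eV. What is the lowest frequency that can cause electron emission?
6.2142e+14 Hz

The threshold frequency is when the photon energy equals the work function:
hf₀ = φ

Solving for f₀:
f₀ = φ/h = (2.57 eV × 1.602×10⁻¹⁹ J/eV) / (6.626×10⁻³⁴ J·s)
f₀ = 6.2142e+14 Hz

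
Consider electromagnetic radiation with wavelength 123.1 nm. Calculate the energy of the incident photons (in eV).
10.0718 eV

Using E = hf = hc/λ:

E = hc/λ = (6.626×10⁻³⁴ J·s)(3×10⁸ m/s) / (123.1×10⁻⁹ m)
E = 10.0718 eV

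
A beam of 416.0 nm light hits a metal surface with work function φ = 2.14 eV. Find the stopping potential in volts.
0.8404 V

The stopping potential V_s satisfies: eV_s = KE_max

First, find KE_max using Einstein's equation:
E_photon = hc/λ = 2.9804 eV
KE_max = E_photon - φ = 2.9804 - 2.14 = 0.8404 eV

Since eV_s = KE_max:
V_s = KE_max/e = 0.8404 V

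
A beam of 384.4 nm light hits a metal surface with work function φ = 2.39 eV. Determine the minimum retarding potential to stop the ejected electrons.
0.8354 V

The stopping potential V_s satisfies: eV_s = KE_max

First, find KE_max using Einstein's equation:
E_photon = hc/λ = 3.2254 eV
KE_max = E_photon - φ = 3.2254 - 2.39 = 0.8354 eV

Since eV_s = KE_max:
V_s = KE_max/e = 0.8354 V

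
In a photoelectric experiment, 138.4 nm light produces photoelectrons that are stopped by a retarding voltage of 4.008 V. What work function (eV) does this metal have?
4.95 eV

The stopping potential gives the maximum kinetic energy: KE_max = eV_s = 4.008 eV

From Einstein's photoelectric equation: KE_max = hc/λ - φ
Rearranging: φ = hc/λ - KE_max

Calculate photon energy:
E_photon = hc/λ = (6.626×10⁻³⁴ J·s)(3×10⁸ m/s) / (138.4×10⁻⁹ m) = 8.9584 eV

Therefore:
φ = 8.9584 - 4.008 = 4.95 eV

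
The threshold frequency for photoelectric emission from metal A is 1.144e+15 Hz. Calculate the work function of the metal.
4.73 eV

At the threshold frequency, photon energy equals work function:
φ = hf₀

Calculating:
φ = (6.626×10⁻³⁴ J·s)(1.144e+15 Hz)
φ = 4.73 eV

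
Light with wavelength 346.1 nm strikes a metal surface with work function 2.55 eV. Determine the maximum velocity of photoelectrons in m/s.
6.0261e+05 m/s

First, find the maximum kinetic energy:
E_photon = hc/λ = 3.5823 eV
KE_max = E_photon - φ = 3.5823 - 2.55 = 1.0323 eV

Convert to Joules: KE_max = 1.0323 × 1.602×10⁻¹⁹ J = 1.6540e-19 J

Then use KE = ½mv² to find velocity:
v = √(2·KE/m) = √(2 × 1.6540e-19 J / 9.109e-31 kg)
v = 6.0261e+05 m/s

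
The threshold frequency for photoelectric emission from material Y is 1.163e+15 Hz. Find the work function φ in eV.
4.81 eV

At the threshold frequency, photon energy equals work function:
φ = hf₀

Calculating:
φ = (6.626×10⁻³⁴ J·s)(1.163e+15 Hz)
φ = 4.81 eV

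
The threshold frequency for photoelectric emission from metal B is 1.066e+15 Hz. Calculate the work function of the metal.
4.41 eV

At the threshold frequency, photon energy equals work function:
φ = hf₀

Calculating:
φ = (6.626×10⁻³⁴ J·s)(1.066e+15 Hz)
φ = 4.41 eV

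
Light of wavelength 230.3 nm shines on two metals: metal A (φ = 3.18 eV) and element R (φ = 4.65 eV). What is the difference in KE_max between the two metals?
1.4700 eV

Using KE_max = hc/λ - φ for each metal:

Photon energy: E = hc/λ = 5.3836 eV

For metal A (φ₁ = 3.18 eV):
KE₁ = E - φ₁ = 5.3836 - 3.18 = 2.2036 eV

For element R (φ₂ = 4.65 eV):
KE₂ = E - φ₂ = 5.3836 - 4.65 = 0.7336 eV

Difference:
ΔKE = KE₁ - KE₂ = 2.2036 - 0.7336 = 1.4700 eV

Note: The difference equals the difference in work functions: 4.65 - 3.18 = 1.47 eV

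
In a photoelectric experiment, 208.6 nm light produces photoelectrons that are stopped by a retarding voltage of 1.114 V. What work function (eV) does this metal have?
4.83 eV

The stopping potential gives the maximum kinetic energy: KE_max = eV_s = 1.114 eV

From Einstein's photoelectric equation: KE_max = hc/λ - φ
Rearranging: φ = hc/λ - KE_max

Calculate photon energy:
E_photon = hc/λ = (6.626×10⁻³⁴ J·s)(3×10⁸ m/s) / (208.6×10⁻⁹ m) = 5.9436 eV

Therefore:
φ = 5.9436 - 1.114 = 4.83 eV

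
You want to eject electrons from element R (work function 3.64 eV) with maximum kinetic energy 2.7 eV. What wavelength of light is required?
195.56 nm

From Einstein's equation: KE_max = hc/λ - φ

Rearranging for λ:
hc/λ = KE_max + φ
λ = hc/(KE_max + φ)

Required photon energy:
E_photon = KE_max + φ = 2.7 + 3.64 = 6.34 eV

Required wavelength:
λ = hc/E_photon = (6.626×10⁻³⁴)(3×10⁸) / (6.34 × 1.602×10⁻¹⁹)
λ = 195.56 nm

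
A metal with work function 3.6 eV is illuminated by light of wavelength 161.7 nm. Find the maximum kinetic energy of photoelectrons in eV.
4.0675 eV

Using Einstein's photoelectric equation: KE_max = hf - φ = hc/λ - φ

First, calculate the photon energy:
E_photon = hc/λ = (6.626×10⁻³⁴ J·s)(3×10⁸ m/s) / (161.7×10⁻⁹ m)
E_photon = 7.6675 eV

Then, the maximum kinetic energy:
KE_max = E_photon - φ = 7.6675 eV - 3.6 eV = 4.0675 eV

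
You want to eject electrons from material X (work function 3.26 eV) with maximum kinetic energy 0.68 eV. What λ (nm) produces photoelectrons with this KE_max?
314.68 nm

From Einstein's equation: KE_max = hc/λ - φ

Rearranging for λ:
hc/λ = KE_max + φ
λ = hc/(KE_max + φ)

Required photon energy:
E_photon = KE_max + φ = 0.68 + 3.26 = 3.94 eV

Required wavelength:
λ = hc/E_photon = (6.626×10⁻³⁴)(3×10⁸) / (3.94 × 1.602×10⁻¹⁹)
λ = 314.68 nm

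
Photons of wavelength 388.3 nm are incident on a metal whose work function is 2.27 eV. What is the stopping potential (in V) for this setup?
0.9230 V

The stopping potential V_s satisfies: eV_s = KE_max

First, find KE_max using Einstein's equation:
E_photon = hc/λ = 3.1930 eV
KE_max = E_photon - φ = 3.1930 - 2.27 = 0.9230 eV

Since eV_s = KE_max:
V_s = KE_max/e = 0.9230 V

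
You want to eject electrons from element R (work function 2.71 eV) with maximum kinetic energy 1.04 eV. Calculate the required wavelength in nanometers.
330.62 nm

From Einstein's equation: KE_max = hc/λ - φ

Rearranging for λ:
hc/λ = KE_max + φ
λ = hc/(KE_max + φ)

Required photon energy:
E_photon = KE_max + φ = 1.04 + 2.71 = 3.75 eV

Required wavelength:
λ = hc/E_photon = (6.626×10⁻³⁴)(3×10⁸) / (3.75 × 1.602×10⁻¹⁹)
λ = 330.62 nm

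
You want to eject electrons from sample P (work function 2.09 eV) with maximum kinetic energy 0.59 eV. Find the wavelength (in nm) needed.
462.63 nm

From Einstein's equation: KE_max = hc/λ - φ

Rearranging for λ:
hc/λ = KE_max + φ
λ = hc/(KE_max + φ)

Required photon energy:
E_photon = KE_max + φ = 0.59 + 2.09 = 2.68 eV

Required wavelength:
λ = hc/E_photon = (6.626×10⁻³⁴)(3×10⁸) / (2.68 × 1.602×10⁻¹⁹)
λ = 462.63 nm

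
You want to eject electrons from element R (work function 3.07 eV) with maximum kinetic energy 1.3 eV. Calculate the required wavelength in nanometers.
283.72 nm

From Einstein's equation: KE_max = hc/λ - φ

Rearranging for λ:
hc/λ = KE_max + φ
λ = hc/(KE_max + φ)

Required photon energy:
E_photon = KE_max + φ = 1.3 + 3.07 = 4.37 eV

Required wavelength:
λ = hc/E_photon = (6.626×10⁻³⁴)(3×10⁸) / (4.37 × 1.602×10⁻¹⁹)
λ = 283.72 nm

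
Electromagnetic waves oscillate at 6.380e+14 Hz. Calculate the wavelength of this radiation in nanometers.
469.89 nm

Using the wave equation: c = fλ

Solving for wavelength:
λ = c/f = (3×10⁸ m/s) / (6.380e+14 Hz)
λ = 469.89 nm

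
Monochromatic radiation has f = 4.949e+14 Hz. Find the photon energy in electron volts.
2.0467 eV

Using E = hf:

E = hf = (6.626×10⁻³⁴ J·s)(4.949e+14 Hz)
E = 2.0467 eV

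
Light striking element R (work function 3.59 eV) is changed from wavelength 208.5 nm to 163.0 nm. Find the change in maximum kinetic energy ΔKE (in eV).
1.6599 eV

Using Einstein's equation: KE_max = hc/λ - φ

For λ₁ = 208.5 nm:
KE₁ = hc/λ₁ - φ = 5.9465 - 3.59 = 2.3565 eV

For λ₂ = 163.0 nm:
KE₂ = hc/λ₂ - φ = 7.6064 - 3.59 = 4.0164 eV

Change in KE:
ΔKE = KE₂ - KE₁ = 4.0164 - 2.3565 = 1.6599 eV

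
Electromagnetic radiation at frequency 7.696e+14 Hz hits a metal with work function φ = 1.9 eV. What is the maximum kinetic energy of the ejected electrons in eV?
1.2828 eV

Using Einstein's photoelectric equation: KE_max = hf - φ

First, calculate the photon energy:
E_photon = hf = (6.626×10⁻³⁴ J·s)(7.696e+14 Hz)
E_photon = 3.1828 eV

Then, the maximum kinetic energy:
KE_max = E_photon - φ = 3.1828 eV - 1.9 eV = 1.2828 eV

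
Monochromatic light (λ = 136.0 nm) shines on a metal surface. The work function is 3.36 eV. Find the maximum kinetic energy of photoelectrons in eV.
5.7565 eV

Using Einstein's photoelectric equation: KE_max = hf - φ = hc/λ - φ

First, calculate the photon energy:
E_photon = hc/λ = (6.626×10⁻³⁴ J·s)(3×10⁸ m/s) / (136.0×10⁻⁹ m)
E_photon = 9.1165 eV

Then, the maximum kinetic energy:
KE_max = E_photon - φ = 9.1165 eV - 3.36 eV = 5.7565 eV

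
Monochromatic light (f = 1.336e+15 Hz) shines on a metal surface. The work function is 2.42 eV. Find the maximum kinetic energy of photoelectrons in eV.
3.1053 eV

Using Einstein's photoelectric equation: KE_max = hf - φ

First, calculate the photon energy:
E_photon = hf = (6.626×10⁻³⁴ J·s)(1.336e+15 Hz)
E_photon = 5.5253 eV

Then, the maximum kinetic energy:
KE_max = E_photon - φ = 5.5253 eV - 2.42 eV = 3.1053 eV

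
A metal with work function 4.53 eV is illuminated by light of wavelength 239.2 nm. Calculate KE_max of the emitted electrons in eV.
0.6533 eV

Using Einstein's photoelectric equation: KE_max = hf - φ = hc/λ - φ

First, calculate the photon energy:
E_photon = hc/λ = (6.626×10⁻³⁴ J·s)(3×10⁸ m/s) / (239.2×10⁻⁹ m)
E_photon = 5.1833 eV

Then, the maximum kinetic energy:
KE_max = E_photon - φ = 5.1833 eV - 4.53 eV = 0.6533 eV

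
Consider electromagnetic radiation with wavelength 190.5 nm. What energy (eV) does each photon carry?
6.5084 eV

Using E = hf = hc/λ:

E = hc/λ = (6.626×10⁻³⁴ J·s)(3×10⁸ m/s) / (190.5×10⁻⁹ m)
E = 6.5084 eV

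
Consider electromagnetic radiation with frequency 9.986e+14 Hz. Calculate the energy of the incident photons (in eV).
4.1299 eV

Using E = hf:

E = hf = (6.626×10⁻³⁴ J·s)(9.986e+14 Hz)
E = 4.1299 eV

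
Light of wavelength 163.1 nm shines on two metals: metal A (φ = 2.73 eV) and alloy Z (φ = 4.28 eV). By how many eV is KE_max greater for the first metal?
1.5500 eV

Using KE_max = hc/λ - φ for each metal:

Photon energy: E = hc/λ = 7.6017 eV

For metal A (φ₁ = 2.73 eV):
KE₁ = E - φ₁ = 7.6017 - 2.73 = 4.8717 eV

For alloy Z (φ₂ = 4.28 eV):
KE₂ = E - φ₂ = 7.6017 - 4.28 = 3.3217 eV

Difference:
ΔKE = KE₁ - KE₂ = 4.8717 - 3.3217 = 1.5500 eV

Note: The difference equals the difference in work functions: 4.28 - 2.73 = 1.55 eV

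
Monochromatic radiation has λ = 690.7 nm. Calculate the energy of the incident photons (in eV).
1.7951 eV

Using E = hf = hc/λ:

E = hc/λ = (6.626×10⁻³⁴ J·s)(3×10⁸ m/s) / (690.7×10⁻⁹ m)
E = 1.7951 eV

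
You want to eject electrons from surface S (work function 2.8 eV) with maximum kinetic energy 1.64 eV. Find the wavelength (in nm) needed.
279.24 nm

From Einstein's equation: KE_max = hc/λ - φ

Rearranging for λ:
hc/λ = KE_max + φ
λ = hc/(KE_max + φ)

Required photon energy:
E_photon = KE_max + φ = 1.64 + 2.8 = 4.44 eV

Required wavelength:
λ = hc/E_photon = (6.626×10⁻³⁴)(3×10⁸) / (4.44 × 1.602×10⁻¹⁹)
λ = 279.24 nm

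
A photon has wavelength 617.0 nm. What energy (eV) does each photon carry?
2.0095 eV

Using E = hf = hc/λ:

E = hc/λ = (6.626×10⁻³⁴ J·s)(3×10⁸ m/s) / (617.0×10⁻⁹ m)
E = 2.0095 eV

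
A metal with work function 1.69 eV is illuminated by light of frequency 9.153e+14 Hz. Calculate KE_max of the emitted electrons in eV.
2.0954 eV

Using Einstein's photoelectric equation: KE_max = hf - φ

First, calculate the photon energy:
E_photon = hf = (6.626×10⁻³⁴ J·s)(9.153e+14 Hz)
E_photon = 3.7854 eV

Then, the maximum kinetic energy:
KE_max = E_photon - φ = 3.7854 eV - 1.69 eV = 2.0954 eV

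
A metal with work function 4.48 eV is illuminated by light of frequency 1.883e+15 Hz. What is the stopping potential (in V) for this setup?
3.3075 V

The stopping potential V_s satisfies: eV_s = KE_max

First, find KE_max using Einstein's equation:
E_photon = hf = (6.626×10⁻³⁴ J·s)(1.883e+15 Hz) = 7.7875 eV
KE_max = E_photon - φ = 7.7875 - 4.48 = 3.3075 eV

Since eV_s = KE_max:
V_s = KE_max/e = 3.3075 V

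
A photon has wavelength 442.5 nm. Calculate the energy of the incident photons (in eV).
2.8019 eV

Using E = hf = hc/λ:

E = hc/λ = (6.626×10⁻³⁴ J·s)(3×10⁸ m/s) / (442.5×10⁻⁹ m)
E = 2.8019 eV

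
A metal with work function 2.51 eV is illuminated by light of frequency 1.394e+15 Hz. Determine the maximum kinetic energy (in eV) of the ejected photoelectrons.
3.2551 eV

Using Einstein's photoelectric equation: KE_max = hf - φ

First, calculate the photon energy:
E_photon = hf = (6.626×10⁻³⁴ J·s)(1.394e+15 Hz)
E_photon = 5.7651 eV

Then, the maximum kinetic energy:
KE_max = E_photon - φ = 5.7651 eV - 2.51 eV = 3.2551 eV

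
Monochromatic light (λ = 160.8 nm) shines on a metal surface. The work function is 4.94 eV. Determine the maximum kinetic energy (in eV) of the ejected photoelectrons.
2.7705 eV

Using Einstein's photoelectric equation: KE_max = hf - φ = hc/λ - φ

First, calculate the photon energy:
E_photon = hc/λ = (6.626×10⁻³⁴ J·s)(3×10⁸ m/s) / (160.8×10⁻⁹ m)
E_photon = 7.7105 eV

Then, the maximum kinetic energy:
KE_max = E_photon - φ = 7.7105 eV - 4.94 eV = 2.7705 eV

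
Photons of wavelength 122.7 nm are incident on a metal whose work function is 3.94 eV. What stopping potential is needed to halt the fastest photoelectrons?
6.1647 V

The stopping potential V_s satisfies: eV_s = KE_max

First, find KE_max using Einstein's equation:
E_photon = hc/λ = 10.1047 eV
KE_max = E_photon - φ = 10.1047 - 3.94 = 6.1647 eV

Since eV_s = KE_max:
V_s = KE_max/e = 6.1647 V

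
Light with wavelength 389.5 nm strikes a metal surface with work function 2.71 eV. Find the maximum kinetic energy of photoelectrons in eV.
0.4732 eV

Using Einstein's photoelectric equation: KE_max = hf - φ = hc/λ - φ

First, calculate the photon energy:
E_photon = hc/λ = (6.626×10⁻³⁴ J·s)(3×10⁸ m/s) / (389.5×10⁻⁹ m)
E_photon = 3.1832 eV

Then, the maximum kinetic energy:
KE_max = E_photon - φ = 3.1832 eV - 2.71 eV = 0.4732 eV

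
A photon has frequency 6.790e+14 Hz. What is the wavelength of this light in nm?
441.52 nm

Using the wave equation: c = fλ

Solving for wavelength:
λ = c/f = (3×10⁸ m/s) / (6.790e+14 Hz)
λ = 441.52 nm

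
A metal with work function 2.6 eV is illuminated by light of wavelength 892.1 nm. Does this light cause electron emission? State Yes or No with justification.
No

For photoemission, the photon energy must exceed the work function.

Photon energy: E = hc/λ = 1.3898 eV
Work function: φ = 2.6 eV

Since E_photon (1.3898 eV) < φ (2.6 eV), photoemission will NOT occur.
The threshold wavelength is λ₀ = hc/φ = 476.9 nm.
Since 892.1 nm > 476.9 nm, the photons lack sufficient energy.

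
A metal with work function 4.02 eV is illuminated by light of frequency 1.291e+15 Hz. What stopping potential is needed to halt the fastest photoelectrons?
1.3191 V

The stopping potential V_s satisfies: eV_s = KE_max

First, find KE_max using Einstein's equation:
E_photon = hf = (6.626×10⁻³⁴ J·s)(1.291e+15 Hz) = 5.3391 eV
KE_max = E_photon - φ = 5.3391 - 4.02 = 1.3191 eV

Since eV_s = KE_max:
V_s = KE_max/e = 1.3191 V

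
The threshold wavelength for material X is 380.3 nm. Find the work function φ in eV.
3.26 eV

At the threshold wavelength, photon energy equals work function:
φ = hc/λ₀

Calculating:
φ = (6.626×10⁻³⁴ J·s)(3×10⁸ m/s) / (380.3×10⁻⁹ m)
φ = 3.26 eV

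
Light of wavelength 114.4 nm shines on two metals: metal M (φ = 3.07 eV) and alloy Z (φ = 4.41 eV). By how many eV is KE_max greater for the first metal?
1.3400 eV

Using KE_max = hc/λ - φ for each metal:

Photon energy: E = hc/λ = 10.8378 eV

For metal M (φ₁ = 3.07 eV):
KE₁ = E - φ₁ = 10.8378 - 3.07 = 7.7678 eV

For alloy Z (φ₂ = 4.41 eV):
KE₂ = E - φ₂ = 10.8378 - 4.41 = 6.4278 eV

Difference:
ΔKE = KE₁ - KE₂ = 7.7678 - 6.4278 = 1.3400 eV

Note: The difference equals the difference in work functions: 4.41 - 3.07 = 1.34 eV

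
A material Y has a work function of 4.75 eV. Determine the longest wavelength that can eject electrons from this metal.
261.02 nm

The threshold wavelength is when the photon energy equals the work function:
hc/λ₀ = φ

Solving for λ₀:
λ₀ = hc/φ = (6.626×10⁻³⁴ J·s)(3×10⁸ m/s) / (4.75 eV × 1.602×10⁻¹⁹ J/eV)
λ₀ = 261.02 nm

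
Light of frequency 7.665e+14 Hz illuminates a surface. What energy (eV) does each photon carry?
3.1700 eV

Using E = hf:

E = hf = (6.626×10⁻³⁴ J·s)(7.665e+14 Hz)
E = 3.1700 eV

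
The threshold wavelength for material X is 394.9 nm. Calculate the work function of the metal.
3.14 eV

At the threshold wavelength, photon energy equals work function:
φ = hc/λ₀

Calculating:
φ = (6.626×10⁻³⁴ J·s)(3×10⁸ m/s) / (394.9×10⁻⁹ m)
φ = 3.14 eV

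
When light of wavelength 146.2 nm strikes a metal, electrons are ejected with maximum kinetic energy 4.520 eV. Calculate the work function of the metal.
3.96 eV

From Einstein's photoelectric equation: KE_max = hf - φ = hc/λ - φ

Rearranging for φ:
φ = hc/λ - KE_max

Calculate photon energy:
E_photon = hc/λ = 8.4805 eV

Therefore:
φ = 8.4805 - 4.520 = 3.96 eV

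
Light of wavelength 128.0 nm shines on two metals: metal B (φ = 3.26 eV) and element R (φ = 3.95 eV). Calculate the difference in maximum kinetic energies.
0.6900 eV

Using KE_max = hc/λ - φ for each metal:

Photon energy: E = hc/λ = 9.6863 eV

For metal B (φ₁ = 3.26 eV):
KE₁ = E - φ₁ = 9.6863 - 3.26 = 6.4263 eV

For element R (φ₂ = 3.95 eV):
KE₂ = E - φ₂ = 9.6863 - 3.95 = 5.7363 eV

Difference:
ΔKE = KE₁ - KE₂ = 6.4263 - 5.7363 = 0.6900 eV

Note: The difference equals the difference in work functions: 3.95 - 3.26 = 0.69 eV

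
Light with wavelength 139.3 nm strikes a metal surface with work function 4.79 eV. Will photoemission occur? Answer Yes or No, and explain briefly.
Yes

For photoemission, the photon energy must exceed the work function.

Photon energy: E = hc/λ = 8.9005 eV
Work function: φ = 4.79 eV

Since E_photon (8.9005 eV) > φ (4.79 eV), photoemission WILL occur.
The threshold wavelength is λ₀ = hc/φ = 258.8 nm.
Since 139.3 nm < 258.8 nm, the light has sufficient energy.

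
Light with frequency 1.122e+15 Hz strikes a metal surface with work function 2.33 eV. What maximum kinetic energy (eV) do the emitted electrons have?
2.3102 eV

Using Einstein's photoelectric equation: KE_max = hf - φ

First, calculate the photon energy:
E_photon = hf = (6.626×10⁻³⁴ J·s)(1.122e+15 Hz)
E_photon = 4.6402 eV

Then, the maximum kinetic energy:
KE_max = E_photon - φ = 4.6402 eV - 2.33 eV = 2.3102 eV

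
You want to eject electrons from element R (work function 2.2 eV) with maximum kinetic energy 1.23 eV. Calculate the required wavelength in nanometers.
361.47 nm

From Einstein's equation: KE_max = hc/λ - φ

Rearranging for λ:
hc/λ = KE_max + φ
λ = hc/(KE_max + φ)

Required photon energy:
E_photon = KE_max + φ = 1.23 + 2.2 = 3.43 eV

Required wavelength:
λ = hc/E_photon = (6.626×10⁻³⁴)(3×10⁸) / (3.43 × 1.602×10⁻¹⁹)
λ = 361.47 nm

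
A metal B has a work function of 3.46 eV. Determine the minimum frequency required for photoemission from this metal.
8.3662e+14 Hz

The threshold frequency is when the photon energy equals the work function:
hf₀ = φ

Solving for f₀:
f₀ = φ/h = (3.46 eV × 1.602×10⁻¹⁹ J/eV) / (6.626×10⁻³⁴ J·s)
f₀ = 8.3662e+14 Hz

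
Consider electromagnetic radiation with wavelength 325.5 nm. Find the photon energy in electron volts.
3.8090 eV

Using E = hf = hc/λ:

E = hc/λ = (6.626×10⁻³⁴ J·s)(3×10⁸ m/s) / (325.5×10⁻⁹ m)
E = 3.8090 eV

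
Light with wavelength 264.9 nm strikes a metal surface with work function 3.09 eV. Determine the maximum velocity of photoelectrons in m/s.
7.4796e+05 m/s

First, find the maximum kinetic energy:
E_photon = hc/λ = 4.6804 eV
KE_max = E_photon - φ = 4.6804 - 3.09 = 1.5904 eV

Convert to Joules: KE_max = 1.5904 × 1.602×10⁻¹⁹ J = 2.5481e-19 J

Then use KE = ½mv² to find velocity:
v = √(2·KE/m) = √(2 × 2.5481e-19 J / 9.109e-31 kg)
v = 7.4796e+05 m/s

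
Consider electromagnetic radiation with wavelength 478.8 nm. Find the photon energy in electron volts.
2.5895 eV

Using E = hf = hc/λ:

E = hc/λ = (6.626×10⁻³⁴ J·s)(3×10⁸ m/s) / (478.8×10⁻⁹ m)
E = 2.5895 eV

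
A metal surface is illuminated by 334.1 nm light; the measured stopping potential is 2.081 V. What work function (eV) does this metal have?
1.63 eV

The stopping potential gives the maximum kinetic energy: KE_max = eV_s = 2.081 eV

From Einstein's photoelectric equation: KE_max = hc/λ - φ
Rearranging: φ = hc/λ - KE_max

Calculate photon energy:
E_photon = hc/λ = (6.626×10⁻³⁴ J·s)(3×10⁸ m/s) / (334.1×10⁻⁹ m) = 3.7110 eV

Therefore:
φ = 3.7110 - 2.081 = 1.63 eV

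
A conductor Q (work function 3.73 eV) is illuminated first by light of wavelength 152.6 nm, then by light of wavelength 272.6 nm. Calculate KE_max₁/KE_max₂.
5.3712

Using Einstein's equation: KE_max = hc/λ - φ

For λ₁ = 152.6 nm:
E₁ = hc/λ₁ = 8.1248 eV
KE₁ = E₁ - φ = 8.1248 - 3.73 = 4.3948 eV

For λ₂ = 272.6 nm:
E₂ = hc/λ₂ = 4.5482 eV
KE₂ = E₂ - φ = 4.5482 - 3.73 = 0.8182 eV

Ratio: KE₁/KE₂ = 4.3948/0.8182 = 5.3712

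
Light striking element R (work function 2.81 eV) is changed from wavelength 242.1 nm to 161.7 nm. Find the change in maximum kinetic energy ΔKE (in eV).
2.5463 eV

Using Einstein's equation: KE_max = hc/λ - φ

For λ₁ = 242.1 nm:
KE₁ = hc/λ₁ - φ = 5.1212 - 2.81 = 2.3112 eV

For λ₂ = 161.7 nm:
KE₂ = hc/λ₂ - φ = 7.6675 - 2.81 = 4.8575 eV

Change in KE:
ΔKE = KE₂ - KE₁ = 4.8575 - 2.3112 = 2.5463 eV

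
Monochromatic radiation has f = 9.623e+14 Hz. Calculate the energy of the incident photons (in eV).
3.9798 eV

Using E = hf:

E = hf = (6.626×10⁻³⁴ J·s)(9.623e+14 Hz)
E = 3.9798 eV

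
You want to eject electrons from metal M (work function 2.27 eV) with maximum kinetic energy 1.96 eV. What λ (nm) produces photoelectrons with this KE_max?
293.11 nm

From Einstein's equation: KE_max = hc/λ - φ

Rearranging for λ:
hc/λ = KE_max + φ
λ = hc/(KE_max + φ)

Required photon energy:
E_photon = KE_max + φ = 1.96 + 2.27 = 4.23 eV

Required wavelength:
λ = hc/E_photon = (6.626×10⁻³⁴)(3×10⁸) / (4.23 × 1.602×10⁻¹⁹)
λ = 293.11 nm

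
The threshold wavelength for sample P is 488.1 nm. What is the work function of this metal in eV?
2.54 eV

At the threshold wavelength, photon energy equals work function:
φ = hc/λ₀

Calculating:
φ = (6.626×10⁻³⁴ J·s)(3×10⁸ m/s) / (488.1×10⁻⁹ m)
φ = 2.54 eV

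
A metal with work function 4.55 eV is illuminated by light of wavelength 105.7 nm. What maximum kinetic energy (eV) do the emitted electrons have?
7.1798 eV

Using Einstein's photoelectric equation: KE_max = hf - φ = hc/λ - φ

First, calculate the photon energy:
E_photon = hc/λ = (6.626×10⁻³⁴ J·s)(3×10⁸ m/s) / (105.7×10⁻⁹ m)
E_photon = 11.7298 eV

Then, the maximum kinetic energy:
KE_max = E_photon - φ = 11.7298 eV - 4.55 eV = 7.1798 eV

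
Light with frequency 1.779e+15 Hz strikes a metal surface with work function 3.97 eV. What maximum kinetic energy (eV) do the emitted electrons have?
3.3874 eV

Using Einstein's photoelectric equation: KE_max = hf - φ

First, calculate the photon energy:
E_photon = hf = (6.626×10⁻³⁴ J·s)(1.779e+15 Hz)
E_photon = 7.3574 eV

Then, the maximum kinetic energy:
KE_max = E_photon - φ = 7.3574 eV - 3.97 eV = 3.3874 eV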